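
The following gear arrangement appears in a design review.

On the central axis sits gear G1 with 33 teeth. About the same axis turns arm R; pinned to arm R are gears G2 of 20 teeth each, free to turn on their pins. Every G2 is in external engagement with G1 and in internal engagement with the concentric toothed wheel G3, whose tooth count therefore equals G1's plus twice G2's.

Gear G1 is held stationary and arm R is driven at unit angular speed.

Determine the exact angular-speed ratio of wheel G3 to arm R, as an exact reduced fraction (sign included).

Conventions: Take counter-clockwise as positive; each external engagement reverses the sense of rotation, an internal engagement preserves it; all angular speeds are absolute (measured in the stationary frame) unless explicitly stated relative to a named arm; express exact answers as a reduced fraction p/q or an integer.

106/73

topology: planetary set — G1 33T / G2 20T / G3 73T, arm = carrier (Willis)
ring teeth: 33 + 2·20 = 73
33(ω_sun−ω_arm) = −73(ω_ring−ω_arm),  ω_sun = 0, ω_arm = 1
ω_ring = 1 − (33/73)(0−1) = 106/73
ω_out/ω_in = 106/73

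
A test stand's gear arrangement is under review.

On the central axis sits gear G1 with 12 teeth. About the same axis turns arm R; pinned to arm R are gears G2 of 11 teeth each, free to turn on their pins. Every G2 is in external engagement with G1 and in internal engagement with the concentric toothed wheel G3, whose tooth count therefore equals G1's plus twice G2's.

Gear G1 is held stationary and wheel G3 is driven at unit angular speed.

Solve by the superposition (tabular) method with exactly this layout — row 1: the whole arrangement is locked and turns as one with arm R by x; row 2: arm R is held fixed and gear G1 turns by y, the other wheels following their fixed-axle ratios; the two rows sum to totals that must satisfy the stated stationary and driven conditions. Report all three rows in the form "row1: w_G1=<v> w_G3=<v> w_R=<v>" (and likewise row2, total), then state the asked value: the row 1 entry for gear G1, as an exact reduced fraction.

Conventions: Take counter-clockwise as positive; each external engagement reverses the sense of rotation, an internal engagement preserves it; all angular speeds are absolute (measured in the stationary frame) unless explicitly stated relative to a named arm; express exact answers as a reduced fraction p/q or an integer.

class = planetary set [G3 = 12+2·11 = 34; Willis about the carrier]
row 1 (train locked, turned with arm): all members turn x
superposition row 2 [arm held]: sun y, ring −(12/34)·y, arm 0
boundary: total ω_sun = x + y = 0 and total ω_ring = x − (12/34)·y = 1  ⇒  y = -17/23, x = 17/23
row 2 ring = −(12/34)·(-17/23) = 6/23
totals (row 1 + row 2): sun 17/23 + (-17/23) = 0, ring 17/23 + 6/23 = 1, arm 17/23 + 0 = 17/23
asked cell (row1, sun) = 17/23

row1: w_G1=17/23 w_G3=17/23 w_R=17/23
row2: w_G1=-17/23 w_G3=6/23 w_R=0
total: w_G1=0 w_G3=1 w_R=17/23
asked value: 17/23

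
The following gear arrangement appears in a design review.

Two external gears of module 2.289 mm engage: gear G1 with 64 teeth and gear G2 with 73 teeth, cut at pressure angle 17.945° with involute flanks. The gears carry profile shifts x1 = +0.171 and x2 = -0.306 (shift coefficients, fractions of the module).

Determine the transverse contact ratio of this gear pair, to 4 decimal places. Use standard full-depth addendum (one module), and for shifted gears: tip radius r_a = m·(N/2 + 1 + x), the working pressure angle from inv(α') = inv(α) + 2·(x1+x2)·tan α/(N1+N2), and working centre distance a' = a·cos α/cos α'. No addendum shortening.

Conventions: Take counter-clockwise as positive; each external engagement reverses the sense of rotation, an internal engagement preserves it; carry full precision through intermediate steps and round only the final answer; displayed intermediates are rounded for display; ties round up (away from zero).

1.9545

recognized (one external pair, fixed centres): single-mesh tooth geometry, m = 2.289, N1 = 64, N2 = 73
base radii: r_b1 = 69.684684, r_b2 = 79.484092
tip radii: r_a1 = 75.928419, r_a2 = 85.137066
inv(α') = inv(17.945°) + 2·(+0.171-0.306)·tan α/(64+73) = 0.01002116  ⇒  α' = 17.58884°
a' = a·cos α / cos α' = 156.7965·cos 17.945°/cos 17.58884° = 156.484500
action lengths: √(r_a1²−r_b1²) = 30.152441, √(r_a2²−r_b2²) = 30.505722
base pitch p_b = π·m·cos α = 6.841278
CR = (30.152441 + 30.505722 − 156.484500·sin 17.58884°)/6.841278 = 1.954460
contact ratio ≈ 1.9545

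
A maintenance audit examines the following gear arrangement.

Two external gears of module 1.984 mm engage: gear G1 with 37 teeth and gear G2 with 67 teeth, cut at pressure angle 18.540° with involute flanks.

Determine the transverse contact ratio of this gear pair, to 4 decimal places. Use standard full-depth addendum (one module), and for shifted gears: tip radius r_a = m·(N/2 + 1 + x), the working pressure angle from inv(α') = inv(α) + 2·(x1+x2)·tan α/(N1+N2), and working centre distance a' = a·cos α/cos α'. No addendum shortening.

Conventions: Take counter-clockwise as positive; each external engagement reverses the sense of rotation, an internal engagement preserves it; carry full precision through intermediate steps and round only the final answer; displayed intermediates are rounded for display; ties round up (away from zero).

topology: single-mesh involute geometry — m = 1.984, 37T/67T pair
base radii: r_b1 = 34.799132, r_b2 = 63.014645
tip radii: r_a1 = 38.688000, r_a2 = 68.448000
no profile shift: α' = α, a' = a
action lengths: √(r_a1²−r_b1²) = 16.905080, √(r_a2²−r_b2²) = 26.726078
base pitch p_b = π·m·cos α = 5.909443
CR = (16.905080 + 26.726078 − 103.168000·sin 18.54000°)/5.909443 = 1.832182
contact ratio ≈ 1.8322

1.8322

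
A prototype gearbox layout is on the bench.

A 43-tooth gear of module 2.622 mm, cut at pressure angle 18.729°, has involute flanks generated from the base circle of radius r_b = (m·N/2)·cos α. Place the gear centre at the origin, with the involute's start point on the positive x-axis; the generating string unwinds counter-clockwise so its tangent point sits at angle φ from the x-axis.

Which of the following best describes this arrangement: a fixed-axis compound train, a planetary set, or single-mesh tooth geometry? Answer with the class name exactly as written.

single-mesh involute tooth geometry (43T wheel at module 2.622)
classification: single-mesh tooth geometry

single-mesh tooth geometry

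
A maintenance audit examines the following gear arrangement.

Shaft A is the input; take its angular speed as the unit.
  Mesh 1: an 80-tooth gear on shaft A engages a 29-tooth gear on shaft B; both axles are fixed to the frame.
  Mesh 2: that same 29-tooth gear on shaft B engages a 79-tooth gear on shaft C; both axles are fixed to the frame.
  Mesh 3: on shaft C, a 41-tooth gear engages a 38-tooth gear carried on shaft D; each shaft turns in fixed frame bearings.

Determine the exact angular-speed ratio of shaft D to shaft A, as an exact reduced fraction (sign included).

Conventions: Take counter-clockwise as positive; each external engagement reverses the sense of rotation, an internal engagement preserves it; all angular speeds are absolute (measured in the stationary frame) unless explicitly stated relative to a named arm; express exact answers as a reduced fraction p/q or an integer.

-1640/1501

class = fixed-axis compound train [3 meshes; 3 ratios multiply, 3 sense flips]
mesh 1 [80T→29T]: running ratio 80/29, sense −
mesh 2 [29T→79T]: running ratio 80/79, sense +
mesh 3 [41T→38T]: running ratio 1640/1501, sense −
ω_out/ω_in = -1640/1501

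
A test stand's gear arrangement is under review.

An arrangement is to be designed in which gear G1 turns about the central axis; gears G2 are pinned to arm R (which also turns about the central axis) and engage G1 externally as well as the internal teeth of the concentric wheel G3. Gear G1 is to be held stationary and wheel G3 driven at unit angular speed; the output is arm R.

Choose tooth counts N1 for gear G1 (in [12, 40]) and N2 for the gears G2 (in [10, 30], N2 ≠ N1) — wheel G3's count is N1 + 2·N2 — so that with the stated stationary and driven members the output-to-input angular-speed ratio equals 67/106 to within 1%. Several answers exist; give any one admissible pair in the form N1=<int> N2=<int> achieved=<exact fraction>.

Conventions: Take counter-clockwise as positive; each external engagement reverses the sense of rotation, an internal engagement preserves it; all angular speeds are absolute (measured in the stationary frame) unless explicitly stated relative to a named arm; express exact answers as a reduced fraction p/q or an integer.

N1=39 N2=14 achieved=67/106

design class (target 67/106): planetary set
Willis with ω_sun = 0: ω_arm/ω_ring = N3/(N1+N3); set equal to 67/106  ⇒  N3/N1 = (67/106)/(1 − 67/106) = 67/39
N3 = N1 + 2·N2  ⇒  N2/N1 = (N3/N1 − 1)/2 = (67/39 − 1)/2 = 14/39
smallest multiple with N1 ≥ 12 and N2 ≥ 10: k = 1  ⇒  N1 = 1·39 = 39, N2 = 1·14 = 14 (N1 ≤ 40, N2 ≤ 30, N2 ≠ N1 ✓), N3 = 39 + 2·14 = 67
check: N3/(N1+N3) with N1 = 39, N3 = 67 gives 67/106; |achieved − target| = 0 ≤ 67/10600 ✓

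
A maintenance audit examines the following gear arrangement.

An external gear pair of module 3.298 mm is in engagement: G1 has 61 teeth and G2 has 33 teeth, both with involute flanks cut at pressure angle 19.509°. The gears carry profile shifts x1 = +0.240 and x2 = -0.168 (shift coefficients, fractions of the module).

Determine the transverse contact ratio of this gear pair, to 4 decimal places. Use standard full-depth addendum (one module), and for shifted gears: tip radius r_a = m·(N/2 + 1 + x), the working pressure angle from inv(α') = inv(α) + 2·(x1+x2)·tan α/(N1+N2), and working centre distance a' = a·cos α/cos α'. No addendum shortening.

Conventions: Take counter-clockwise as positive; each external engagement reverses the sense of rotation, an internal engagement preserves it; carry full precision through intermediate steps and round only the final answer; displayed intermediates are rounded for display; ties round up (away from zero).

single-mesh involute tooth geometry (61T engaging 33T at module 3.298)
base radii: r_b1 = 94.814089, r_b2 = 51.292868
tip radii: r_a1 = 104.678520, r_a2 = 57.160936
inv(α') = inv(19.509°) + 2·(+0.240-0.168)·tan α/(61+33) = 0.01434183  ⇒  α' = 19.75341°
a' = a·cos α / cos α' = 155.0060·cos 19.509°/cos 19.75341° = 155.242032
action lengths: √(r_a1²−r_b1²) = 44.360805, √(r_a2²−r_b2²) = 25.227253
base pitch p_b = π·m·cos α = 9.766139
CR = (44.360805 + 25.227253 − 155.242032·sin 19.75341°)/9.766139 = 1.753046
contact ratio ≈ 1.7530

1.7530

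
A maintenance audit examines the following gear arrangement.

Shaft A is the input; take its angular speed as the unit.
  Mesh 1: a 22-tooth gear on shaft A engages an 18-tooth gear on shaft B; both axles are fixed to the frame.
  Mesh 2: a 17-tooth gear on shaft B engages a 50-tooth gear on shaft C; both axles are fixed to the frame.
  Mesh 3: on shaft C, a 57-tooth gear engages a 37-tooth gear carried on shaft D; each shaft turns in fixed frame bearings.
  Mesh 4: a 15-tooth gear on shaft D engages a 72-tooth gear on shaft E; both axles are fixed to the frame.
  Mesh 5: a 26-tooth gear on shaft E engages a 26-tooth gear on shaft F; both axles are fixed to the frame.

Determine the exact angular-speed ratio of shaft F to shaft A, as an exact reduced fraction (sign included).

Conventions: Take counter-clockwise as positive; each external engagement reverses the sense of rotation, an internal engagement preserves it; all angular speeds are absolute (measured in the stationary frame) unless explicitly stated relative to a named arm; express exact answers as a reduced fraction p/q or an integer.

class = fixed-axis compound train [5 meshes; 5 ratios multiply, 5 sense flips]
mesh 1 [22T→18T]: running ratio 11/9, sense −
mesh 2 [17T→50T]: running ratio 187/450, sense +
mesh 3 [57T→37T]: running ratio 3553/5550, sense −
mesh 4 [15T→72T]: running ratio 3553/26640, sense +
mesh 5 [26T→26T]: running ratio 3553/26640, sense −
ω_out/ω_in = -3553/26640

-3553/26640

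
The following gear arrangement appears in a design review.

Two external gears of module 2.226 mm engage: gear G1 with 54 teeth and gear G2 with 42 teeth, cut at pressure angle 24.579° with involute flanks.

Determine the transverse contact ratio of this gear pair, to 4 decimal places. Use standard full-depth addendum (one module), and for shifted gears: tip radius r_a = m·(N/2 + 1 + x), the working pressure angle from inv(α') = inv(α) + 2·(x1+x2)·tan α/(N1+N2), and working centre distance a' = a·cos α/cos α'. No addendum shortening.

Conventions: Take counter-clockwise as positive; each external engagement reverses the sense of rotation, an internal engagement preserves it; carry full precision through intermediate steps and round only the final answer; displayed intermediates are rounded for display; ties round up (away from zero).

topology: single-mesh involute geometry — m = 2.226, 54T/42T pair
base radii: r_b1 = 54.656075, r_b2 = 42.510281
tip radii: r_a1 = 62.328000, r_a2 = 48.972000
no profile shift: α' = α, a' = a
action lengths: √(r_a1²−r_b1²) = 29.958188, √(r_a2²−r_b2²) = 24.313223
base pitch p_b = π·m·cos α = 6.359523
CR = (29.958188 + 24.313223 − 106.848000·sin 24.57900°)/6.359523 = 1.545439
contact ratio ≈ 1.5454

1.5454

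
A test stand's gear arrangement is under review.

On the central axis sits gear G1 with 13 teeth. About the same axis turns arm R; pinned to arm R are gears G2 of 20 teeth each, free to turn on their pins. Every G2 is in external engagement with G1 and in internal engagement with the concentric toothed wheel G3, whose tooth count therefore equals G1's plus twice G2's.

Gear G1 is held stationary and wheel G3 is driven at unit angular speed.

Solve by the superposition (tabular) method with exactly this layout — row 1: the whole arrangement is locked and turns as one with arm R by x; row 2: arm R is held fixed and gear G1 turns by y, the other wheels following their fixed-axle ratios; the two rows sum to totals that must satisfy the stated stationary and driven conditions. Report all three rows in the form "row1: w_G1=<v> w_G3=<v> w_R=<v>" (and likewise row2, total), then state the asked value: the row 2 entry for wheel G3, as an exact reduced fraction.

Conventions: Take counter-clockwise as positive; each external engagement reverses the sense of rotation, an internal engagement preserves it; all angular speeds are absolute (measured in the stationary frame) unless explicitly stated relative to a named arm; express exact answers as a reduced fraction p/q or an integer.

planetary set (13T centre, 20T on arm, 53T internal) — Willis relation
row 1: whole set turns with the arm by x
superposition row 2 [arm held]: sun y, ring −(13/53)·y, arm 0
boundary: total ω_sun = x + y = 0 and total ω_ring = x − (13/53)·y = 1  ⇒  y = -53/66, x = 53/66
row 2 ring = −(13/53)·(-53/66) = 13/66
totals (row 1 + row 2): sun 53/66 + (-53/66) = 0, ring 53/66 + 13/66 = 1, arm 53/66 + 0 = 53/66
asked cell (row2, ring) = 13/66

row1: w_G1=53/66 w_G3=53/66 w_R=53/66
row2: w_G1=-53/66 w_G3=13/66 w_R=0
total: w_G1=0 w_G3=1 w_R=53/66
asked value: 13/66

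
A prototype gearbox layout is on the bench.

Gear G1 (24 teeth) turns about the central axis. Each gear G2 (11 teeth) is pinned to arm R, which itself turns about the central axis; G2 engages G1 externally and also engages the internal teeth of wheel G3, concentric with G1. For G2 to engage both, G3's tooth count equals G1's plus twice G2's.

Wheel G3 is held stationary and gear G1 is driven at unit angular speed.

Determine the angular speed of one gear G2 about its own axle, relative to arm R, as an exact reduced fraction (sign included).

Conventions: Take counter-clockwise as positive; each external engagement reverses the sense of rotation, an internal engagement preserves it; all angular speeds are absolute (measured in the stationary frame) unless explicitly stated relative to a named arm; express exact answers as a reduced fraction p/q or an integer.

topology: planetary set — G1 24T / G2 11T / G3 46T, arm = carrier (Willis)
ring teeth: 24 + 2·11 = 46
24(ω_sun−ω_arm) = −46(ω_ring−ω_arm),  ω_ring = 0, ω_sun = 1
24(1−ω_arm) = −46(0−ω_arm)  ⇒  70·ω_arm = 24  ⇒  ω_arm = 12/35
sun–planet mesh: 24·(1−12/35) = −11·(ω_p−ω_arm)  ⇒  ω_p−ω_arm = -552/385
exact speed ratio = -552/385

-552/385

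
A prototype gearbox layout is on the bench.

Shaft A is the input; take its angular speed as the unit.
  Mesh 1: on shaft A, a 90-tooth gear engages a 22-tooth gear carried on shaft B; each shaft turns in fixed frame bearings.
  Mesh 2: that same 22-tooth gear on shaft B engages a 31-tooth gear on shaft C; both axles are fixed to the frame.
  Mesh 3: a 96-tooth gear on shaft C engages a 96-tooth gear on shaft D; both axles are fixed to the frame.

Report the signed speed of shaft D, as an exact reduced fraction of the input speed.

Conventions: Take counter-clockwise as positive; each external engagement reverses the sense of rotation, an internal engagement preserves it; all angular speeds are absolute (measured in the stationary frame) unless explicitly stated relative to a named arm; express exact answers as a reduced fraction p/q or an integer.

3-mesh fixed-axis compound train (all bearings frame-fixed)
mesh 1 [90T→22T]: |ω|/ω_in = 1×90/22 = 45/11, sense flips to −
mesh 2 [22T→31T]: |ω|/ω_in = (45/11)×22/31 = 90/31, sense flips to +
mesh 3 [96T→96T]: |ω|/ω_in = (90/31)×96/96 = 90/31, sense flips to −
signed output speed (× input speed) = -90/31

-90/31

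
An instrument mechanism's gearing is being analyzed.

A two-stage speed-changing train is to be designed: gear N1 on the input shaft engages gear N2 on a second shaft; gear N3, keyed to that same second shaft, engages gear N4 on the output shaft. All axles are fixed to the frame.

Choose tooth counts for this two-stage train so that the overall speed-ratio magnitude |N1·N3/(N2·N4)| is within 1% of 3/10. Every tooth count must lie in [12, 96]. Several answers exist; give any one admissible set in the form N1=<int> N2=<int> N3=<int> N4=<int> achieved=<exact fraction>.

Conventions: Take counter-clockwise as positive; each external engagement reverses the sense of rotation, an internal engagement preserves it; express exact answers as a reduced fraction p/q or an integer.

class = fixed-axis compound train [2-stage, 3/10 wanted]
target = 3/10 in lowest terms: an exact hit needs N1·N3 = k·3 and N2·N4 = k·10 for one integer k, every count in [12, 96]; additionally prefer no 1:1 stage (N1 ≠ N2, N3 ≠ N4)
k = 1…47: no 1:1-free in-range split of k·3 and k·10 into factor pairs; take k = 48
k = 48: N1·N3 = 144 = 12·12, N2·N4 = 480 = 15·32
achieved = 12·12/(15·32) = 3/10; |achieved − target| = 0 ≤ 3/1000 ✓

N1=12 N2=15 N3=12 N4=32 achieved=3/10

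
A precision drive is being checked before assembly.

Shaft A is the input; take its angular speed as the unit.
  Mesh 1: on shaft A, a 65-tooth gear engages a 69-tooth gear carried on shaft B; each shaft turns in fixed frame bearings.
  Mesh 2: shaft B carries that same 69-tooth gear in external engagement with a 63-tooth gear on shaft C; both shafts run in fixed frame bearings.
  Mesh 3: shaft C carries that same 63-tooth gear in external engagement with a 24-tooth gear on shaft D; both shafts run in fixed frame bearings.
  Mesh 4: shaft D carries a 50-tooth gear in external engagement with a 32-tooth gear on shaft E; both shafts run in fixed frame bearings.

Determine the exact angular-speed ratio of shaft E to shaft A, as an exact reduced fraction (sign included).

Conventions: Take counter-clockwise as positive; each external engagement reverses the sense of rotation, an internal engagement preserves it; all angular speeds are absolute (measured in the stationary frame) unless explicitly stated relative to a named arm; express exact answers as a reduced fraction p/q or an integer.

class = fixed-axis compound train [4 meshes; 4 ratios multiply, 4 sense flips]
mesh 1 [65T→69T]: running ratio 65/69, sense −
mesh 2 [69T→63T]: running ratio 65/63, sense +
mesh 3 [63T→24T]: running ratio 65/24, sense −
mesh 4 [50T→32T]: running ratio 1625/384, sense +
ω_out/ω_in = 1625/384

1625/384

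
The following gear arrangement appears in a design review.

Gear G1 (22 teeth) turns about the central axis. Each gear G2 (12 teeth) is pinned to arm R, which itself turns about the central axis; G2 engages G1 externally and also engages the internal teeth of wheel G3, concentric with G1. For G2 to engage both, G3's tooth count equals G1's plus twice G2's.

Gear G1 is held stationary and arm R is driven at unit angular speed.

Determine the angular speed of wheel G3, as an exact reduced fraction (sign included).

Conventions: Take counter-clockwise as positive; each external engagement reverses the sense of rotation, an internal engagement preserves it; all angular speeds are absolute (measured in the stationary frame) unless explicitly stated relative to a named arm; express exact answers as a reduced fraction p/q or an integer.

planetary set (22T centre, 12T on arm, 46T internal) — Willis relation
ring teeth: 22 + 2·12 = 46
22(ω_sun−ω_arm) = −46(ω_ring−ω_arm),  ω_sun = 0, ω_arm = 1
ω_ring = 1 − (22/46)(0−1) = 34/23
exact speed ratio = 34/23

34/23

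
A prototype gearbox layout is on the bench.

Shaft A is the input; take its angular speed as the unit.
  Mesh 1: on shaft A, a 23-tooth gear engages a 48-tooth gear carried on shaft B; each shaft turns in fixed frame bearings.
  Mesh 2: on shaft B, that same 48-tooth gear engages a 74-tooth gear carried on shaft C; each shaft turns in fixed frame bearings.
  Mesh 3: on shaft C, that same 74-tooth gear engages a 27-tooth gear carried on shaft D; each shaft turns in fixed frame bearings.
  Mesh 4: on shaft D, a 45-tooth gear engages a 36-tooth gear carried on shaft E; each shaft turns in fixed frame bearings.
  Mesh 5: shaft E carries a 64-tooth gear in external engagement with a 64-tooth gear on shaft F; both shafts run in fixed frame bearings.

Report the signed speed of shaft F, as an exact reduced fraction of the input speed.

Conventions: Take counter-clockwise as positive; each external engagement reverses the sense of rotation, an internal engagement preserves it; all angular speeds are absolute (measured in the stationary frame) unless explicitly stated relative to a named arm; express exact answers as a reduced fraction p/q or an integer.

5-mesh fixed-axis compound train (all bearings frame-fixed)
mesh 1 [23T→48T]: |ω|/ω_in = 1×23/48 = 23/48, sense flips to −
mesh 2 [48T→74T]: |ω|/ω_in = (23/48)×48/74 = 23/74, sense flips to +
mesh 3 [74T→27T]: |ω|/ω_in = (23/74)×74/27 = 23/27, sense flips to −
mesh 4 [45T→36T]: |ω|/ω_in = (23/27)×45/36 = 115/108, sense flips to +
mesh 5 [64T→64T]: |ω|/ω_in = (115/108)×64/64 = 115/108, sense flips to −
signed output speed (× input speed) = -115/108

-115/108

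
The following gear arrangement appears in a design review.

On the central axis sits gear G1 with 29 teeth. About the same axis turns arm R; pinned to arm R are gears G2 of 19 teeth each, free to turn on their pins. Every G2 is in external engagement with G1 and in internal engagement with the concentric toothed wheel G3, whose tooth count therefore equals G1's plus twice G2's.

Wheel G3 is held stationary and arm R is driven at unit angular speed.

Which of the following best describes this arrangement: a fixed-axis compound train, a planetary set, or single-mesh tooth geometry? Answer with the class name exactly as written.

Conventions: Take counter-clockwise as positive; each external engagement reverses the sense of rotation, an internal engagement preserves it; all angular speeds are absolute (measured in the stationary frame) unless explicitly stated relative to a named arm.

recognized (axles ride arm R): planetary set, 29/19/67 teeth
classification: planetary set

planetary set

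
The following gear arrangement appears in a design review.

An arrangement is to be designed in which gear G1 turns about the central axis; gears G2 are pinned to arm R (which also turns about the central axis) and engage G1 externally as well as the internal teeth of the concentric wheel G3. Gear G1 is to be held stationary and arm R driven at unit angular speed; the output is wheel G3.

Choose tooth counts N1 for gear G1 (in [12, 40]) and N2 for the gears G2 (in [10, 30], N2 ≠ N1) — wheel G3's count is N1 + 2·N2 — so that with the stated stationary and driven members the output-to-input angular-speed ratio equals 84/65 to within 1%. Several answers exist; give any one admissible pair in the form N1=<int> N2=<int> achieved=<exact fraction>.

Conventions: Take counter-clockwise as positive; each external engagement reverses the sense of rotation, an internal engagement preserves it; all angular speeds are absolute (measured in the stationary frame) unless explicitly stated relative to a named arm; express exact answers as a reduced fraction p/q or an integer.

N1=19 N2=23 achieved=84/65

planetary set to be sized for 84/65 (Willis relation)
Willis with ω_sun = 0: ω_ring/ω_arm = (N1+N3)/N3; set equal to 84/65  ⇒  N3/N1 = 1/(84/65 − 1) = 65/19
N3 = N1 + 2·N2  ⇒  N2/N1 = (N3/N1 − 1)/2 = (65/19 − 1)/2 = 23/19
smallest multiple with N1 ≥ 12 and N2 ≥ 10: k = 1  ⇒  N1 = 1·19 = 19, N2 = 1·23 = 23 (N1 ≤ 40, N2 ≤ 30, N2 ≠ N1 ✓), N3 = 19 + 2·23 = 65
check: (N1+N3)/N3 with N1 = 19, N3 = 65 gives 84/65; |achieved − target| = 0 ≤ 21/1625 ✓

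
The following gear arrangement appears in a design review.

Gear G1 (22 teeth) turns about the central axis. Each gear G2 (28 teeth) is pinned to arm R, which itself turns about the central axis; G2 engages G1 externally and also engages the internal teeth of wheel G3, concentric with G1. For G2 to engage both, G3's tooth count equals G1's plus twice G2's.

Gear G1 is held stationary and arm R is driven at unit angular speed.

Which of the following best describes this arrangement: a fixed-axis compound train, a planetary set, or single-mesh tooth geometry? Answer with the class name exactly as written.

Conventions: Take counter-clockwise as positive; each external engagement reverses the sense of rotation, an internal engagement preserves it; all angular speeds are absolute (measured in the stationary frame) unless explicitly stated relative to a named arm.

class = planetary set [G3 = 22+2·28 = 78; Willis about the carrier]
classification: planetary set

planetary set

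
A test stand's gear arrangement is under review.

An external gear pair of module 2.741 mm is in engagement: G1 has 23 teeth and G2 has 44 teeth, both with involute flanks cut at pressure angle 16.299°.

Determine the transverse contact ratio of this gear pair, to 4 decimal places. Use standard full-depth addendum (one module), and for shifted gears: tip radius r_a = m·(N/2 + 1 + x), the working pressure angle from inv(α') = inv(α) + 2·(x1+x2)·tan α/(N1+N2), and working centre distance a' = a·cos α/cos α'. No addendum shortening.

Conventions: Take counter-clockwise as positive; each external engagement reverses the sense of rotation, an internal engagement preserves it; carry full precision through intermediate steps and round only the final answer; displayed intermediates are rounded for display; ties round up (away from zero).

topology: single-mesh involute geometry — m = 2.741, 23T/44T pair
base radii: r_b1 = 30.254657, r_b2 = 57.878474
tip radii: r_a1 = 34.262500, r_a2 = 63.043000
no profile shift: α' = α, a' = a
action lengths: √(r_a1²−r_b1²) = 16.080256, √(r_a2²−r_b2²) = 24.990040
base pitch p_b = π·m·cos α = 8.265027
CR = (16.080256 + 24.990040 − 91.823500·sin 16.29900°)/8.265027 = 1.851178
contact ratio ≈ 1.8512

1.8512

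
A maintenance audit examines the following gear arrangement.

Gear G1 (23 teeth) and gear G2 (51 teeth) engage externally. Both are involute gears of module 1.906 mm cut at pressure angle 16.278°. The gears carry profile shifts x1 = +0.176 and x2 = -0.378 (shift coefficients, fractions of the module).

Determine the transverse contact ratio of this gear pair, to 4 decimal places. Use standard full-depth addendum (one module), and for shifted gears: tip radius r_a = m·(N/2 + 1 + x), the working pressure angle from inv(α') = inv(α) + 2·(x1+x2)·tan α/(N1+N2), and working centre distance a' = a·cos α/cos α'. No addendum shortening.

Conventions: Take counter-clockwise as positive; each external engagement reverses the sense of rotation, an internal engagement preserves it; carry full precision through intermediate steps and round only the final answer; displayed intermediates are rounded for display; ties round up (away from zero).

recognized (one external pair, fixed centres): single-mesh tooth geometry, m = 1.906, N1 = 23, N2 = 51
base radii: r_b1 = 21.040333, r_b2 = 46.654651
tip radii: r_a1 = 24.160456, r_a2 = 49.788532
inv(α') = inv(16.278°) + 2·(+0.176-0.378)·tan α/(23+51) = 0.00630483  ⇒  α' = 15.12266°
a' = a·cos α / cos α' = 70.5220·cos 16.278°/cos 15.12266° = 70.123389
action lengths: √(r_a1²−r_b1²) = 11.875691, √(r_a2²−r_b2²) = 17.385093
base pitch p_b = π·m·cos α = 5.747840
CR = (11.875691 + 17.385093 − 70.123389·sin 15.12266°)/5.747840 = 1.907943
contact ratio ≈ 1.9079

1.9079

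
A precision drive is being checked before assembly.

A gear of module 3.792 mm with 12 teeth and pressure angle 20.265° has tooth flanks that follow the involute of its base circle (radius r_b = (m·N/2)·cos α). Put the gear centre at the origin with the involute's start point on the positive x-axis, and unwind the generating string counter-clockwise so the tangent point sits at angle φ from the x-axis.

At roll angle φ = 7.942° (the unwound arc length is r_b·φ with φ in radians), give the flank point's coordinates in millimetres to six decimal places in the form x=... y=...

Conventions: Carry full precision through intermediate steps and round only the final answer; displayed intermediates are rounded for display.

recognized (one wheel, involute flank): single-mesh tooth geometry, m = 3.792, N = 12
pitch radius r_p = m·N/2 = 3.792·12/2 = 22.752000
base radius r_b = r_p·cos α = 22.752000·cos 20.265° = 21.343667
roll angle φ = 7.942° = 0.13861405 rad
x = r_b·(cos φ + φ·sin φ) = 21.547730
y = r_b·(sin φ − φ·cos φ) = 0.018912

x=21.547730 y=0.018912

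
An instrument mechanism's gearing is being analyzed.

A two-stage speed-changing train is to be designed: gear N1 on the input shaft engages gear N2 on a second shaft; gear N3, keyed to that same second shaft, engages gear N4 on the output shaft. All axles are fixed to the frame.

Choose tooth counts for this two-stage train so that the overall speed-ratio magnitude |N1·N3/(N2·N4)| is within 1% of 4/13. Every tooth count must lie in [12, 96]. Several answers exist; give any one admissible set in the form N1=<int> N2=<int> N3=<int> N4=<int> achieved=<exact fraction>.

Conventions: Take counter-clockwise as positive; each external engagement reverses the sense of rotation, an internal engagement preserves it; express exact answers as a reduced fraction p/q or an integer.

topology: fixed-axis compound train — 2 stages, target 4/13
target = 4/13 in lowest terms: an exact hit needs N1·N3 = k·4 and N2·N4 = k·13 for one integer k, every count in [12, 96]; additionally prefer no 1:1 stage (N1 ≠ N2, N3 ≠ N4)
k = 1…35: no 1:1-free in-range split of k·4 and k·13 into factor pairs; take k = 36
k = 36: N1·N3 = 144 = 12·12, N2·N4 = 468 = 13·36
achieved = 12·12/(13·36) = 4/13; |achieved − target| = 0 ≤ 1/325 ✓

N1=12 N2=13 N3=12 N4=36 achieved=4/13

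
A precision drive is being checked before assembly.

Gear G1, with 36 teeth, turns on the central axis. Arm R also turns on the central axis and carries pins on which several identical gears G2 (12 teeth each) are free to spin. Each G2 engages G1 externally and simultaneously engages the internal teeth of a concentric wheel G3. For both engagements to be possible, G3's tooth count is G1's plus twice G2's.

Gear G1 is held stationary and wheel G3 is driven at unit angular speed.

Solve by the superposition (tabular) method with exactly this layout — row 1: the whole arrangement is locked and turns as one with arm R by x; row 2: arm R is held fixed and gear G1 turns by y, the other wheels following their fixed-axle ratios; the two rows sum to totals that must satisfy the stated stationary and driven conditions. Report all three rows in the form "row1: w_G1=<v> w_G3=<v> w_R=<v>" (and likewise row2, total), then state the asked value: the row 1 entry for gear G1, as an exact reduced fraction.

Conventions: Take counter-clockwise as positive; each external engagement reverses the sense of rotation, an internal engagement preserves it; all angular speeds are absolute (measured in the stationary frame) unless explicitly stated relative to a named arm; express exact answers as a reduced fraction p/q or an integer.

class = planetary set [G3 = 36+2·12 = 60; Willis about the carrier]
row 1: whole set turns with the arm by x
row 2 (arm held, sun turns y): ω_ring = −(36/60)·y, ω_arm = 0
boundary: total ω_sun = x + y = 0 and total ω_ring = x − (36/60)·y = 1  ⇒  y = -5/8, x = 5/8
row 2 ring = −(36/60)·(-5/8) = 3/8
totals (row 1 + row 2): sun 5/8 + (-5/8) = 0, ring 5/8 + 3/8 = 1, arm 5/8 + 0 = 5/8
asked cell (row1, sun) = 5/8

row1: w_G1=5/8 w_G3=5/8 w_R=5/8
row2: w_G1=-5/8 w_G3=3/8 w_R=0
total: w_G1=0 w_G3=1 w_R=5/8
asked value: 5/8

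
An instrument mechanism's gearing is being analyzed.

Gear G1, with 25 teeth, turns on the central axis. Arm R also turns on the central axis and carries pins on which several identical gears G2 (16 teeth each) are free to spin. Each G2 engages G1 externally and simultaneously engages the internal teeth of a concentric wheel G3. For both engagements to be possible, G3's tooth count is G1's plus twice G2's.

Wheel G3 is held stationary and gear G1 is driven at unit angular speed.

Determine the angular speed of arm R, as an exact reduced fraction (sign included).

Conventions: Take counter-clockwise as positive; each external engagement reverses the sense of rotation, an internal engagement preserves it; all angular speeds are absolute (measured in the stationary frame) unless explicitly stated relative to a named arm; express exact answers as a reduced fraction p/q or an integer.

25/82

class = planetary set [G3 = 25+2·16 = 57; Willis about the carrier]
ring teeth: 25 + 2·16 = 57
25(ω_sun−ω_arm) = −57(ω_ring−ω_arm),  ω_ring = 0, ω_sun = 1
25(1−ω_arm) = −57(0−ω_arm)  ⇒  82·ω_arm = 25  ⇒  ω_arm = 25/82
exact speed ratio = 25/82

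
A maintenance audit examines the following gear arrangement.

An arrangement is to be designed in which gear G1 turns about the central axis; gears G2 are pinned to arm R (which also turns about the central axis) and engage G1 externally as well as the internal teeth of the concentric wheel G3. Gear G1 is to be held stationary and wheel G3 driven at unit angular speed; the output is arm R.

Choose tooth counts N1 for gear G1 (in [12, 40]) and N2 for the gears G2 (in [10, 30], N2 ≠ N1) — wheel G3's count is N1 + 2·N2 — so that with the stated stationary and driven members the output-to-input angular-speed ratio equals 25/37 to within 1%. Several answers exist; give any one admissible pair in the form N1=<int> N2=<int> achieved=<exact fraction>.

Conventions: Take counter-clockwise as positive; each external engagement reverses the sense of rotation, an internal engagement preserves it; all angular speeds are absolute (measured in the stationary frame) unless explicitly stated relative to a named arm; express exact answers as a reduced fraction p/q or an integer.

N1=24 N2=13 achieved=25/37

class = planetary set [ratio 25/37 wanted; Willis about the carrier]
Willis with ω_sun = 0: ω_arm/ω_ring = N3/(N1+N3); set equal to 25/37  ⇒  N3/N1 = (25/37)/(1 − 25/37) = 25/12
N3 = N1 + 2·N2  ⇒  N2/N1 = (N3/N1 − 1)/2 = (25/12 − 1)/2 = 13/24
smallest multiple with N1 ≥ 12 and N2 ≥ 10: k = 1  ⇒  N1 = 1·24 = 24, N2 = 1·13 = 13 (N1 ≤ 40, N2 ≤ 30, N2 ≠ N1 ✓), N3 = 24 + 2·13 = 50
check: N3/(N1+N3) with N1 = 24, N3 = 50 gives 25/37; |achieved − target| = 0 ≤ 1/148 ✓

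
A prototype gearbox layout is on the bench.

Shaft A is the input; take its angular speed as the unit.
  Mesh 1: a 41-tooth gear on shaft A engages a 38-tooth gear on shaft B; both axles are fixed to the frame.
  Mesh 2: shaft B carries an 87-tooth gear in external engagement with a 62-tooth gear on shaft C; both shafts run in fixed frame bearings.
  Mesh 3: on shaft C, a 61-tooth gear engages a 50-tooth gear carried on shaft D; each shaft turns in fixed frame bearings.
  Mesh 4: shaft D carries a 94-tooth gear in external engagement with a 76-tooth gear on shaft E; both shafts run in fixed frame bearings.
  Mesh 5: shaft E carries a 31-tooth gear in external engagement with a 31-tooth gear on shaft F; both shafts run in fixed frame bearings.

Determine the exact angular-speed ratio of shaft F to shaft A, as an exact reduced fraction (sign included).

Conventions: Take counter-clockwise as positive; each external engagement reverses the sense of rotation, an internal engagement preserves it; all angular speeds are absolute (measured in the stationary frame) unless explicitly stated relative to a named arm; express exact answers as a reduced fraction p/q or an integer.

-10226589/4476400

class = fixed-axis compound train [5 meshes; 5 ratios multiply, 5 sense flips]
mesh 1 [41T→38T]: running ratio 41/38, sense −
mesh 2 [87T→62T]: running ratio 3567/2356, sense +
mesh 3 [61T→50T]: running ratio 217587/117800, sense −
mesh 4 [94T→76T]: running ratio 10226589/4476400, sense +
mesh 5 [31T→31T]: running ratio 10226589/4476400, sense −
ω_out/ω_in = -10226589/4476400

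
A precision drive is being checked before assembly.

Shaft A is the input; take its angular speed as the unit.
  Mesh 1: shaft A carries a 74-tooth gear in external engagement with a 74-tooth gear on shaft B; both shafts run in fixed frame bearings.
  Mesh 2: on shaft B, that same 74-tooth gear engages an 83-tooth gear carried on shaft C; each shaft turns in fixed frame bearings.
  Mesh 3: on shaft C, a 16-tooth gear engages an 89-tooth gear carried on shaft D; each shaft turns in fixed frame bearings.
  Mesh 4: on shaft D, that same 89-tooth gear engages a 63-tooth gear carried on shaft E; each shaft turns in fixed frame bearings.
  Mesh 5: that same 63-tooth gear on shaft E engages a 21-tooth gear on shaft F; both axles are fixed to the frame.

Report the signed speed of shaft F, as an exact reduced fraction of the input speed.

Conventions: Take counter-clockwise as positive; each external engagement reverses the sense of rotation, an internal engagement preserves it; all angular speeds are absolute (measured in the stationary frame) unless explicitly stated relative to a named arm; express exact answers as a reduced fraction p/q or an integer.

-1184/1743

5-mesh fixed-axis compound train (all bearings frame-fixed)
mesh 1 [74T→74T]: |ω|/ω_in = 1×74/74 = 1, sense flips to −
mesh 2 [74T→83T]: |ω|/ω_in = 1×74/83 = 74/83, sense flips to +
mesh 3 [16T→89T]: |ω|/ω_in = (74/83)×16/89 = 1184/7387, sense flips to −
mesh 4 [89T→63T]: |ω|/ω_in = (1184/7387)×89/63 = 1184/5229, sense flips to +
mesh 5 [63T→21T]: |ω|/ω_in = (1184/5229)×63/21 = 1184/1743, sense flips to −
signed output speed (× input speed) = -1184/1743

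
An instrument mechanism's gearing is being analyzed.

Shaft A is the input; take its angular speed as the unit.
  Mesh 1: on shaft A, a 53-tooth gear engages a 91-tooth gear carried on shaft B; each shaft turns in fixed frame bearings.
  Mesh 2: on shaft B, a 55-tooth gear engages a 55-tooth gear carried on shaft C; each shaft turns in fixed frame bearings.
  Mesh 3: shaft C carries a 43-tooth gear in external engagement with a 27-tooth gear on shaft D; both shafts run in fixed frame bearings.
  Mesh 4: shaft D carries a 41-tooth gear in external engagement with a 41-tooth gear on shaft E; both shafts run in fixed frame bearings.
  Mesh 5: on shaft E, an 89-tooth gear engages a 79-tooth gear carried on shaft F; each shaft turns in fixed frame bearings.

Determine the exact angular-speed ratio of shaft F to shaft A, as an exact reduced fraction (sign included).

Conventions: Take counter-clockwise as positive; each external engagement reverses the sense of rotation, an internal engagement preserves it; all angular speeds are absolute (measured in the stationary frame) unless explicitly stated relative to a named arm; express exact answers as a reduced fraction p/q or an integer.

class = fixed-axis compound train [5 meshes; 5 ratios multiply, 5 sense flips]
mesh 1 [53T→91T]: running ratio 53/91, sense −
mesh 2 [55T→55T]: running ratio 53/91, sense +
mesh 3 [43T→27T]: running ratio 2279/2457, sense −
mesh 4 [41T→41T]: running ratio 2279/2457, sense +
mesh 5 [89T→79T]: running ratio 202831/194103, sense −
ω_out/ω_in = -202831/194103

-202831/194103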